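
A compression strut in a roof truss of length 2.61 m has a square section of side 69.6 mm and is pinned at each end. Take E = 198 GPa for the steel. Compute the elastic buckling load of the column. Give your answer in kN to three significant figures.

I = a⁴/12 = 69.6⁴/12 = 1.955×10^6 mm⁴
I = 1.955×10^6 mm⁴ = 1.955×10^-6 m⁴
Effective length L_e = K·L = 1 × 2.61 = 2.610 m
P_cr = π²EI / L_e² = π² × 198×10⁹ × 1.955×10^-6 / 2.610² = 5.610×10^5 N

P_cr ≈ 561 kN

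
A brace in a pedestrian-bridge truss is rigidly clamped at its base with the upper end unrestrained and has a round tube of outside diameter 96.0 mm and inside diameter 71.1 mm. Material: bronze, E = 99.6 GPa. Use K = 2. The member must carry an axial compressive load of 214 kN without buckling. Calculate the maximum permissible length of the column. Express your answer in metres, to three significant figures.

L_max ≈ 1.83 m

d_o = 96.0 mm, d_i = 71.1 mm
I = π(d_o⁴ − d_i⁴)/64 = π(96.0⁴ − 71.10⁴)/64 = 2.915×10^6 mm⁴
I = 2.915×10^-6 m⁴
At the buckling limit P_cr = P = 2.140×10^5 N
From P_cr = π²EI/(K·L)²:  L = (1/K)·√(π²EI/P_cr) = (1/2)·√(π²×9.96×10^10×2.915×10^-6/2.140×10^5)
L = 1.83 m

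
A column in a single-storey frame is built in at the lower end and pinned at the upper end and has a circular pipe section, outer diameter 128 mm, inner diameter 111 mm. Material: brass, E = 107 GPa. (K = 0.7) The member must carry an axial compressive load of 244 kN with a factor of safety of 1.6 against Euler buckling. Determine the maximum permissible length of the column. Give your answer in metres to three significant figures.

L_max ≈ 5.62 m

d_o = 128 mm, d_i = 111 mm
I = π(d_o⁴ − d_i⁴)/64 = π(128⁴ − 111.0⁴)/64 = 5.725×10^6 mm⁴
I = 5.725×10^-6 m⁴
Required critical load P_cr = n·P = 1.6 × 244 = 390.4 kN = 3.904×10^5 N
From P_cr = π²EI/(K·L)²:  L = (1/K)·√(π²EI/P_cr) = (1/0.7)·√(π²×1.07×10^11×5.725×10^-6/3.904×10^5)
L = 5.62 m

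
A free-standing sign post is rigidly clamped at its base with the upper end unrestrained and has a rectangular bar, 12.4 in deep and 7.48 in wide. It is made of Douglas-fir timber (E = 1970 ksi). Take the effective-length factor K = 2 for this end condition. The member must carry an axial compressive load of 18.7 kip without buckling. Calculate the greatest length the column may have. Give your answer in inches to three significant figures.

L_max ≈ 335 in

Buckling occurs about the weak axis: I_min = h·b³/12 with b = 7.48 in (the shorter side).
I_min = 12.4×7.48³/12 = 432.5 in⁴
At the buckling limit P_cr = P = 1.870×10^4 lb
From P_cr = π²EI/(K·L)²:  L = (1/K)·√(π²EI/P_cr) = (1/2)·√(π²×1.97×10^6×432.5/1.870×10^4)
L = 335 in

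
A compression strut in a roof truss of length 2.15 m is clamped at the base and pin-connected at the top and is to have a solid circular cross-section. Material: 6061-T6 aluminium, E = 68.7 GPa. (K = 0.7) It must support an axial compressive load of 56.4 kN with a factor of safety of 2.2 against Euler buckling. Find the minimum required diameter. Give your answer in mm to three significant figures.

d ≈ 53.9 mm

Required P_cr = n·P = 2.2 × 56.4 = 124.1 kN
L_e = K·L = 0.7 × 2.15 = 1.505 m
Required I = P_cr·L_e²/(π²E) = 1.241×10^5 × 1.505² / (π² × 6.87×10^10) = 4.145×10^-7 m⁴
I_req = 4.145×10^5 mm⁴
Solid circle: I = πd⁴/64  ⇒  d = (64I/π)^(1/4) = (64×4.145×10^5/π)^(1/4) = 53.9 mm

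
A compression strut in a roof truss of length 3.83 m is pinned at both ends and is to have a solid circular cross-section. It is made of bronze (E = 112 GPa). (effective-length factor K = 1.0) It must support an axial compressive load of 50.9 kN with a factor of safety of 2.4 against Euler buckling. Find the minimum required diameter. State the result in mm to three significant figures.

d ≈ 75.8 mm

Required P_cr = n·P = 2.4 × 50.9 = 122.2 kN
L_e = K·L = 1 × 3.83 = 3.830 m
Required I = P_cr·L_e²/(π²E) = 1.222×10^5 × 3.830² / (π² × 1.12×10^11) = 1.621×10^-6 m⁴
I_req = 1.621×10^6 mm⁴
Solid circle: I = πd⁴/64  ⇒  d = (64I/π)^(1/4) = (64×1.621×10^6/π)^(1/4) = 75.8 mm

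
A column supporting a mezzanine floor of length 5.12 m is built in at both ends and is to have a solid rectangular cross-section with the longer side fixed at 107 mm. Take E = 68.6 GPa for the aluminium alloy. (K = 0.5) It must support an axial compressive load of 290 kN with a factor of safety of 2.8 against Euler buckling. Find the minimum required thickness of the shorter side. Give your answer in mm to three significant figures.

Required P_cr = n·P = 2.8 × 290 = 812.0 kN
L_e = K·L = 0.5 × 5.12 = 2.560 m
Required I = P_cr·L_e²/(π²E) = 8.120×10^5 × 2.560² / (π² × 6.86×10^10) = 7.860×10^-6 m⁴
I_req = 7.860×10^6 mm⁴
Rectangle, weak axis: I_min = h·b³/12 with h = 107 mm fixed  ⇒  b = (12I/h)^(1/3) = 95.9 mm

b ≈ 95.9 mm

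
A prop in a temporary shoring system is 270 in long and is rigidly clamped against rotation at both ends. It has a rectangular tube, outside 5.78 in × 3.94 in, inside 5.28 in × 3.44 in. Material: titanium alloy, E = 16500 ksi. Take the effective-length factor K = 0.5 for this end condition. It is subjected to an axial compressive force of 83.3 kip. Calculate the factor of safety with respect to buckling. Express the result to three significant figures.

Weak-axis I_min = (h_o·b_o³ − h_i·b_i³)/12 with b_o = 3.94, b_i = 3.440 in (shorter outer/inner sides).
I_min = (5.78×3.94³ − 5.280×3.440³)/12 = 11.55 in⁴
Effective length L_e = K·L = 0.5 × 270 = 135.0 in
P_cr = π²EI / L_e² = π² × 16500×10³ × 11.55 / 135.0² = 1.032×10^5 lb
Factor of safety n = P_cr / P = 103.19 / 83.3 = 1.24

n ≈ 1.24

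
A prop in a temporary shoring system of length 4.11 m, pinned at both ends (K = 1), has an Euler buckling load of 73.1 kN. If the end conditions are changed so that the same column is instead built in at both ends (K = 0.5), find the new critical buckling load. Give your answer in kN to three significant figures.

P_cr ∝ 1/K², so P_cr,new = P_cr,old × (K_old/K_new)² = 73.1 × (1/0.5)²
= 73.1 × 4.000 = 292 kN

P_cr ≈ 292 kN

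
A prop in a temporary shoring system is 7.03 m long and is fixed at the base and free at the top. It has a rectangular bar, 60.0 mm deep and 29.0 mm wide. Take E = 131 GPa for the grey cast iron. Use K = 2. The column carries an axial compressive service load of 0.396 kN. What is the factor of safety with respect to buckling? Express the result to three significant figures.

n ≈ 2.01

Buckling occurs about the weak axis: I_min = h·b³/12 with b = 29.0 mm (the shorter side).
I_min = 60.0×29.0³/12 = 1.219×10^5 mm⁴
I = 1.219×10^5 mm⁴ = 1.219×10^-7 m⁴
Effective length L_e = K·L = 2 × 7.03 = 14.06 m
P_cr = π²EI / L_e² = π² × 131×10⁹ × 1.219×10^-7 / 14.06² = 797.6 N
Factor of safety n = P_cr / P = 0.79756 / 0.396 = 2.01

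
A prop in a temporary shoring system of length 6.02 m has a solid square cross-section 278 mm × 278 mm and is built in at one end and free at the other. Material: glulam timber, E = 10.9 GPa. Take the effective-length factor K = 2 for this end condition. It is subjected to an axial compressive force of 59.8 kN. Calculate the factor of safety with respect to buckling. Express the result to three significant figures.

I = a⁴/12 = 278⁴/12 = 4.977×10^8 mm⁴
I = 4.977×10^8 mm⁴ = 4.977×10^-4 m⁴
Effective length L_e = K·L = 2 × 6.02 = 12.04 m
P_cr = π²EI / L_e² = π² × 10.9×10⁹ × 4.977×10^-4 / 12.04² = 3.694×10^5 N
Factor of safety n = P_cr / P = 369.38 / 59.8 = 6.18

n ≈ 6.18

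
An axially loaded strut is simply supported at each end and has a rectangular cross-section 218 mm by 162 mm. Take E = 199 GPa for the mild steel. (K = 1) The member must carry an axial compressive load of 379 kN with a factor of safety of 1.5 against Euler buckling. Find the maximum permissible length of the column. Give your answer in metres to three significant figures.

Buckling occurs about the weak axis: I_min = h·b³/12 with b = 162 mm (the shorter side).
I_min = 218×162³/12 = 7.724×10^7 mm⁴
I = 7.724×10^-5 m⁴
Required critical load P_cr = n·P = 1.5 × 379 = 568.5 kN = 5.685×10^5 N
From P_cr = π²EI/(K·L)²:  L = (1/K)·√(π²EI/P_cr) = (1/1)·√(π²×1.99×10^11×7.724×10^-5/5.685×10^5)
L = 16.3 m

L_max ≈ 16.3 m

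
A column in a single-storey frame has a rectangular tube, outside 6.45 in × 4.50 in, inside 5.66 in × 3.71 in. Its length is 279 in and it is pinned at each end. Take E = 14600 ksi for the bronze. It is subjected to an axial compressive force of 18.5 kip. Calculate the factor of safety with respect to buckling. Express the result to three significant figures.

Weak-axis I_min = (h_o·b_o³ − h_i·b_i³)/12 with b_o = 4.50, b_i = 3.710 in (shorter outer/inner sides).
I_min = (6.45×4.50³ − 5.660×3.710³)/12 = 24.89 in⁴
Effective length L_e = K·L = 1 × 279 = 279.0 in
P_cr = π²EI / L_e² = π² × 14600×10³ × 24.89 / 279.0² = 4.608×10^4 lb
Factor of safety n = P_cr / P = 46.083 / 18.5 = 2.49

n ≈ 2.49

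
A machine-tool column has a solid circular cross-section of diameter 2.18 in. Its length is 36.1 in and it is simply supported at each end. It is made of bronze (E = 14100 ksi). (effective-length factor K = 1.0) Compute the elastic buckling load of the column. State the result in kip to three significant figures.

P_cr ≈ 118 kip

I = πd⁴/64 = π×2.18⁴/64 = 1.109 in⁴
Effective length L_e = K·L = 1 × 36.1 = 36.10 in
P_cr = π²EI / L_e² = π² × 14100×10³ × 1.109 / 36.10² = 1.184×10^5 lb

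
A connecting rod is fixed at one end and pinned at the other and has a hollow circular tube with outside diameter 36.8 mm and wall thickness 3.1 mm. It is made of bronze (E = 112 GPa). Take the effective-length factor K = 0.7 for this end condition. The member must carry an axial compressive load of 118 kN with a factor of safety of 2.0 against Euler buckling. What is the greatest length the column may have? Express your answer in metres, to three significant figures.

Inner diameter d_i = 36.8 − 2×3.1 = 30.60 mm
I = π(d_o⁴ − d_i⁴)/64 = π(36.8⁴ − 30.60⁴)/64 = 4.699×10^4 mm⁴
I = 4.699×10^-8 m⁴
Required critical load P_cr = n·P = 2.0 × 118 = 236.0 kN = 2.360×10^5 N
From P_cr = π²EI/(K·L)²:  L = (1/K)·√(π²EI/P_cr) = (1/0.7)·√(π²×1.12×10^11×4.699×10^-8/2.360×10^5)
L = 0.670 m

L_max ≈ 0.670 m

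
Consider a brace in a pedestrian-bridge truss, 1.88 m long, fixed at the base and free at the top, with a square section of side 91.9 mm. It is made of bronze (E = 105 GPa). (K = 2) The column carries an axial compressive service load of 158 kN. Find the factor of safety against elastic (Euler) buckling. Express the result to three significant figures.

n ≈ 2.76

I = a⁴/12 = 91.9⁴/12 = 5.944×10^6 mm⁴
I = 5.944×10^6 mm⁴ = 5.944×10^-6 m⁴
Effective length L_e = K·L = 2 × 1.88 = 3.760 m
P_cr = π²EI / L_e² = π² × 105×10⁹ × 5.944×10^-6 / 3.760² = 4.357×10^5 N
Factor of safety n = P_cr / P = 435.71 / 158 = 2.76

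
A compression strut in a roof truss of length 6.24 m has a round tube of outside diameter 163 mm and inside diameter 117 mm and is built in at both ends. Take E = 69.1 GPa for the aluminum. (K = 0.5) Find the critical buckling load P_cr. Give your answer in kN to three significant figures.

d_o = 163 mm, d_i = 117 mm
I = π(d_o⁴ − d_i⁴)/64 = π(163⁴ − 117.0⁴)/64 = 2.545×10^7 mm⁴
I = 2.545×10^7 mm⁴ = 2.545×10^-5 m⁴
Effective length L_e = K·L = 0.5 × 6.24 = 3.120 m
P_cr = π²EI / L_e² = π² × 69.1×10⁹ × 2.545×10^-5 / 3.120² = 1.783×10^6 N

P_cr ≈ 1780 kN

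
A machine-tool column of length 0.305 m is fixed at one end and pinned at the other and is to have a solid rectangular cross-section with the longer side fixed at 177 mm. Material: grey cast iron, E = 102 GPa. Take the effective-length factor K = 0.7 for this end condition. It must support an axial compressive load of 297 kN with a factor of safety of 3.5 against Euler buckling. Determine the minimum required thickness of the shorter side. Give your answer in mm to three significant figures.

b ≈ 14.7 mm

Required P_cr = n·P = 3.5 × 297 = 1040 kN
L_e = K·L = 0.7 × 0.305 = 0.2135 m
Required I = P_cr·L_e²/(π²E) = 1.040×10^6 × 0.2135² / (π² × 1.02×10^11) = 4.707×10^-8 m⁴
I_req = 4.707×10^4 mm⁴
Rectangle, weak axis: I_min = h·b³/12 with h = 177 mm fixed  ⇒  b = (12I/h)^(1/3) = 14.7 mm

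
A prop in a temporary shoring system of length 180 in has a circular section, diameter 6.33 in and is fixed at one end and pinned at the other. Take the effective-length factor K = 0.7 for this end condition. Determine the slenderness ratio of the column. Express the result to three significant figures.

λ ≈ 79.6

For a solid circle r = d/4 = 6.33/4 = 1.582 in
L_e = K·L = 0.7 × 180 = 126.0 in
λ = L_e / r_min = 126.00 / 1.582 = 79.6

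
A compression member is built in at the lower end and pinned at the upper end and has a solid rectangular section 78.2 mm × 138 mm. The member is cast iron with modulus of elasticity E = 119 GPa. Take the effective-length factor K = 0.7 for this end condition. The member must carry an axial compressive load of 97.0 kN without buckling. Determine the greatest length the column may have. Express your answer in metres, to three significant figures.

L_max ≈ 11.7 m

Buckling occurs about the weak axis: I_min = h·b³/12 with b = 78.2 mm (the shorter side).
I_min = 138×78.2³/12 = 5.499×10^6 mm⁴
I = 5.499×10^-6 m⁴
At the buckling limit P_cr = P = 9.700×10^4 N
From P_cr = π²EI/(K·L)²:  L = (1/K)·√(π²EI/P_cr) = (1/0.7)·√(π²×1.19×10^11×5.499×10^-6/9.700×10^4)
L = 11.7 m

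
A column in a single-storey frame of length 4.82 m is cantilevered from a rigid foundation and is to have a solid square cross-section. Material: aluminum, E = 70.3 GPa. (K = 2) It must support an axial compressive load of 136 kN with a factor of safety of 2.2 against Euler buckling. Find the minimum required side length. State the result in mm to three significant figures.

a ≈ 148 mm

Required P_cr = n·P = 2.2 × 136 = 299.2 kN
L_e = K·L = 2 × 4.82 = 9.640 m
Required I = P_cr·L_e²/(π²E) = 2.992×10^5 × 9.640² / (π² × 7.03×10^10) = 4.007×10^-5 m⁴
I_req = 4.007×10^7 mm⁴
Solid square: I = a⁴/12  ⇒  a = (12I)^(1/4) = (12×4.007×10^7)^(1/4) = 148 mm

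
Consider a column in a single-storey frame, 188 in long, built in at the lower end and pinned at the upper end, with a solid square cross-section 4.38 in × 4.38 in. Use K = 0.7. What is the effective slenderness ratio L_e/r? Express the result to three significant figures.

For a square r = a/√12 = 4.38/√12 = 1.264 in
L_e = K·L = 0.7 × 188 = 131.6 in
λ = L_e / r_min = 131.60 / 1.264 = 104

λ ≈ 104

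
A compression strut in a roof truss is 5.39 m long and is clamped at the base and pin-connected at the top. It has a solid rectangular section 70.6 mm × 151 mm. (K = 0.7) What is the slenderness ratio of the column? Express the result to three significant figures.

Buckling occurs about the weak axis: I_min = h·b³/12 with b = 70.6 mm (the shorter side).
I_min = 151×70.6³/12 = 4.428×10^6 mm⁴
A = 1.066×10^4 mm²;  r_min = √(I/A) = √(4.428×10^6/1.066×10^4) = 20.38 mm
L_e = K·L = 0.7 × 5.39 m = 3.773 m = 3773.0 mm
λ = L_e / r_min = 3773.0 / 20.38 = 185

λ ≈ 185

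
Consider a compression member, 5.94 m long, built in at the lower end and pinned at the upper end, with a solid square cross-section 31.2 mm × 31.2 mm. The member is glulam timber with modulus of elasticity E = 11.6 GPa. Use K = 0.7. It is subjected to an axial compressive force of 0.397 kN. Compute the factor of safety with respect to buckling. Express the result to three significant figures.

I = a⁴/12 = 31.2⁴/12 = 7.897×10^4 mm⁴
I = 7.897×10^4 mm⁴ = 7.897×10^-8 m⁴
Effective length L_e = K·L = 0.7 × 5.94 = 4.158 m
P_cr = π²EI / L_e² = π² × 11.6×10⁹ × 7.897×10^-8 / 4.158² = 522.9 N
Factor of safety n = P_cr / P = 0.52291 / 0.397 = 1.32

n ≈ 1.32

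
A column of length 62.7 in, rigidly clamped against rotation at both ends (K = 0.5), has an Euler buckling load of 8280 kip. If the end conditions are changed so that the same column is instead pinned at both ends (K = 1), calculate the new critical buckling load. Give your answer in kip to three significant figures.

P_cr ≈ 2070 kip

P_cr ∝ 1/K², so P_cr,new = P_cr,old × (K_old/K_new)² = 8280 × (0.5/1)²
= 8280 × 0.2500 = 2070 kip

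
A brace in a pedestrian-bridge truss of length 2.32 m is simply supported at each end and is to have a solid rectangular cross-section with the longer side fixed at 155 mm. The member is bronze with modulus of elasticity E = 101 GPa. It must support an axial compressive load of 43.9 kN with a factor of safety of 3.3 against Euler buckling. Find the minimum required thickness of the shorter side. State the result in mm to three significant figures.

b ≈ 39.3 mm

Required P_cr = n·P = 3.3 × 43.9 = 144.9 kN
L_e = K·L = 1 × 2.32 = 2.320 m
Required I = P_cr·L_e²/(π²E) = 1.449×10^5 × 2.320² / (π² × 1.01×10^11) = 7.822×10^-7 m⁴
I_req = 7.822×10^5 mm⁴
Rectangle, weak axis: I_min = h·b³/12 with h = 155 mm fixed  ⇒  b = (12I/h)^(1/3) = 39.3 mm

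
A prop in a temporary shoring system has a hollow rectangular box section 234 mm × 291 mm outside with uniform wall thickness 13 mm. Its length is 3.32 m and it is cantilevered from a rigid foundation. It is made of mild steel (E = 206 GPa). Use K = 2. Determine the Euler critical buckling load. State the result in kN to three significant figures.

Inner dimensions: h_i = 291 − 2×13 = 265.0 mm, b_i = 234 − 2×13 = 208.0 mm
Weak-axis I_min = (h_o·b_o³ − h_i·b_i³)/12 with b_o = 234, b_i = 208.0 mm (shorter outer/inner sides).
I_min = (291×234³ − 265.0×208.0³)/12 = 1.120×10^8 mm⁴
I = 1.120×10^8 mm⁴ = 1.120×10^-4 m⁴
Effective length L_e = K·L = 2 × 3.32 = 6.640 m
P_cr = π²EI / L_e² = π² × 206×10⁹ × 1.120×10^-4 / 6.640² = 5.164×10^6 N

P_cr ≈ 5160 kN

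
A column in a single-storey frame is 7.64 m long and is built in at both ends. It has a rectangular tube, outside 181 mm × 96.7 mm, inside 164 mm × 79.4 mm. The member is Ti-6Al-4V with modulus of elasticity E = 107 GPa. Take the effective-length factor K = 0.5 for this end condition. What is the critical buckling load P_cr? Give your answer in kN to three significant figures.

P_cr ≈ 492 kN

Weak-axis I_min = (h_o·b_o³ − h_i·b_i³)/12 with b_o = 96.7, b_i = 79.40 mm (shorter outer/inner sides).
I_min = (181×96.7³ − 164.0×79.40³)/12 = 6.798×10^6 mm⁴
I = 6.798×10^6 mm⁴ = 6.798×10^-6 m⁴
Effective length L_e = K·L = 0.5 × 7.64 = 3.820 m
P_cr = π²EI / L_e² = π² × 107×10⁹ × 6.798×10^-6 / 3.820² = 4.920×10^5 N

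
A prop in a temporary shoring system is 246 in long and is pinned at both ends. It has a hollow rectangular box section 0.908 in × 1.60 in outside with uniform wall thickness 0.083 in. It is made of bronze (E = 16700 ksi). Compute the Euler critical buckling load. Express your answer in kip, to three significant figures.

Inner dimensions: h_i = 1.60 − 2×0.083 = 1.434 in, b_i = 0.908 − 2×0.083 = 0.7420 in
Weak-axis I_min = (h_o·b_o³ − h_i·b_i³)/12 with b_o = 0.908, b_i = 0.7420 in (shorter outer/inner sides).
I_min = (1.60×0.908³ − 1.434×0.7420³)/12 = 5.100×10^-2 in⁴
Effective length L_e = K·L = 1 × 246 = 246.0 in
P_cr = π²EI / L_e² = π² × 16700×10³ × 5.100×10^-2 / 246.0² = 138.9 lb

P_cr ≈ 0.139 kip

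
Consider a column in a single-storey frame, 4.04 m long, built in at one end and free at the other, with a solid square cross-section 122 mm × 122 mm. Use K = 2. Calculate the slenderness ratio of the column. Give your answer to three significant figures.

λ ≈ 229

I = a⁴/12 = 122⁴/12 = 1.846×10^7 mm⁴
A = 1.488×10^4 mm²;  r_min = √(I/A) = √(1.846×10^7/1.488×10^4) = 35.22 mm
L_e = K·L = 2 × 4.04 m = 8.080 m = 8080.0 mm
λ = L_e / r_min = 8080.0 / 35.22 = 229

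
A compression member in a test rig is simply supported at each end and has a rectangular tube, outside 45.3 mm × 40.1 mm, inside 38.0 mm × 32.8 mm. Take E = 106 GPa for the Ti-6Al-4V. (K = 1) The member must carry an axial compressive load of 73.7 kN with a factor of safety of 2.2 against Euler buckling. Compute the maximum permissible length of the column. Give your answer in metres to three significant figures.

Weak-axis I_min = (h_o·b_o³ − h_i·b_i³)/12 with b_o = 40.1, b_i = 32.80 mm (shorter outer/inner sides).
I_min = (45.3×40.1³ − 38.00×32.80³)/12 = 1.317×10^5 mm⁴
I = 1.317×10^-7 m⁴
Required critical load P_cr = n·P = 2.2 × 73.7 = 162.1 kN = 1.621×10^5 N
From P_cr = π²EI/(K·L)²:  L = (1/K)·√(π²EI/P_cr) = (1/1)·√(π²×1.06×10^11×1.317×10^-7/1.621×10^5)
L = 0.922 m

L_max ≈ 0.922 m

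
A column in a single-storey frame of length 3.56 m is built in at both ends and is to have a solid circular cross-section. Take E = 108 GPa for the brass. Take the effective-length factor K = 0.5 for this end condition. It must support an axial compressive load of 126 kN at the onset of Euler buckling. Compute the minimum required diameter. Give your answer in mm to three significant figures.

L_e = K·L = 0.5 × 3.56 = 1.780 m
Required I = P_cr·L_e²/(π²E) = 1.260×10^5 × 1.780² / (π² × 1.08×10^11) = 3.745×10^-7 m⁴
I_req = 3.745×10^5 mm⁴
Solid circle: I = πd⁴/64  ⇒  d = (64I/π)^(1/4) = (64×3.745×10^5/π)^(1/4) = 52.6 mm

d ≈ 52.6 mm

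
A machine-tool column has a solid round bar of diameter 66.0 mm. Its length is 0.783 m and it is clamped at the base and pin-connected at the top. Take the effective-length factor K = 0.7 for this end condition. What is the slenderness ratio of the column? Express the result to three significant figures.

I = πd⁴/64 = π×66.0⁴/64 = 9.314×10^5 mm⁴
A = 3.421×10^3 mm²;  r_min = √(I/A) = √(9.314×10^5/3.421×10^3) = 16.50 mm
L_e = K·L = 0.7 × 0.783 m = 0.5481 m = 548.10 mm
λ = L_e / r_min = 548.10 / 16.50 = 33.2

λ ≈ 33.2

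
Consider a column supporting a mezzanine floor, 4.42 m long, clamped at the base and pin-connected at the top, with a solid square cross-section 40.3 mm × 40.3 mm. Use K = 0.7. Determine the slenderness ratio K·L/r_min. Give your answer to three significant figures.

For a square r = a/√12 = 40.3/√12 = 11.63 mm
L_e = K·L = 0.7 × 4.42 m = 3.094 m = 3094.0 mm
λ = L_e / r_min = 3094.0 / 11.63 = 266

λ ≈ 266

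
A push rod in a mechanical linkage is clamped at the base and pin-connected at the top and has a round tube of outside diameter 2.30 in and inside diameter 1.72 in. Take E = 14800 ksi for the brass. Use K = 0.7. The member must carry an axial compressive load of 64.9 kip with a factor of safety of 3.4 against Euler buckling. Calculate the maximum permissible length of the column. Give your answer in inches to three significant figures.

L_max ≈ 35.7 in

d_o = 2.30 in, d_i = 1.72 in
I = π(d_o⁴ − d_i⁴)/64 = π(2.30⁴ − 1.720⁴)/64 = 0.9440 in⁴
Required critical load P_cr = n·P = 3.4 × 64.9 = 220.7 kip = 2.207×10^5 lb
From P_cr = π²EI/(K·L)²:  L = (1/K)·√(π²EI/P_cr) = (1/0.7)·√(π²×1.48×10^7×0.9440/2.207×10^5)
L = 35.7 in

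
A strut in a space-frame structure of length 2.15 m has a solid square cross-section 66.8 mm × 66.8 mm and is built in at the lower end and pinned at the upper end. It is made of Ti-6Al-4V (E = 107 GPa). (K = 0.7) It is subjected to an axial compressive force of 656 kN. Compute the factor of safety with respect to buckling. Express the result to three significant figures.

n ≈ 1.18

I = a⁴/12 = 66.8⁴/12 = 1.659×10^6 mm⁴
I = 1.659×10^6 mm⁴ = 1.659×10^-6 m⁴
Effective length L_e = K·L = 0.7 × 2.15 = 1.505 m
P_cr = π²EI / L_e² = π² × 107×10⁹ × 1.659×10^-6 / 1.505² = 7.736×10^5 N
Factor of safety n = P_cr / P = 773.63 / 656 = 1.18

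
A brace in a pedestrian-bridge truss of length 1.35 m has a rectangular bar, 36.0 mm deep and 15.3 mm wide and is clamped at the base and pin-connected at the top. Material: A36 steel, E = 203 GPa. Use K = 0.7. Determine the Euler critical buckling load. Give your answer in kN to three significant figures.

Buckling occurs about the weak axis: I_min = h·b³/12 with b = 15.3 mm (the shorter side).
I_min = 36.0×15.3³/12 = 1.074×10^4 mm⁴
I = 1.074×10^4 mm⁴ = 1.074×10^-8 m⁴
Effective length L_e = K·L = 0.7 × 1.35 = 0.9450 m
P_cr = π²EI / L_e² = π² × 203×10⁹ × 1.074×10^-8 / 0.9450² = 2.411×10^4 N

P_cr ≈ 24.1 kN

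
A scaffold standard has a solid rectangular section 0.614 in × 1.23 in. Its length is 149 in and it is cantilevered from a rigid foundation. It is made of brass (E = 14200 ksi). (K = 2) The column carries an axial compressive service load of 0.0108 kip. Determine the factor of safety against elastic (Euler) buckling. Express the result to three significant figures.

Buckling occurs about the weak axis: I_min = h·b³/12 with b = 0.614 in (the shorter side).
I_min = 1.23×0.614³/12 = 2.373×10^-2 in⁴
Effective length L_e = K·L = 2 × 149 = 298.0 in
P_cr = π²EI / L_e² = π² × 14200×10³ × 2.373×10^-2 / 298.0² = 37.44 lb
Factor of safety n = P_cr / P = 0.037444 / 0.0108 = 3.47

n ≈ 3.47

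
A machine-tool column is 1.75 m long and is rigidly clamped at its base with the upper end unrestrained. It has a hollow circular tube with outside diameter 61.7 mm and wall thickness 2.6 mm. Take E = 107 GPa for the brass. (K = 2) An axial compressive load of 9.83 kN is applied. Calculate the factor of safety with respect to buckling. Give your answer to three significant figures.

Inner diameter d_i = 61.7 − 2×2.6 = 56.50 mm
I = π(d_o⁴ − d_i⁴)/64 = π(61.7⁴ − 56.50⁴)/64 = 2.112×10^5 mm⁴
I = 2.112×10^5 mm⁴ = 2.112×10^-7 m⁴
Effective length L_e = K·L = 2 × 1.75 = 3.500 m
P_cr = π²EI / L_e² = π² × 107×10⁹ × 2.112×10^-7 / 3.500² = 1.820×10^4 N
Factor of safety n = P_cr / P = 18.205 / 9.83 = 1.85

n ≈ 1.85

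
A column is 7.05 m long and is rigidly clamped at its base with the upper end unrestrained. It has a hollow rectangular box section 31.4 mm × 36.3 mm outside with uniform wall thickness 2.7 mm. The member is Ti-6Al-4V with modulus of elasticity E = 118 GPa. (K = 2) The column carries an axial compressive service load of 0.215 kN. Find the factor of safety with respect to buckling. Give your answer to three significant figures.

Inner dimensions: h_i = 36.3 − 2×2.7 = 30.90 mm, b_i = 31.4 − 2×2.7 = 26.00 mm
Weak-axis I_min = (h_o·b_o³ − h_i·b_i³)/12 with b_o = 31.4, b_i = 26.00 mm (shorter outer/inner sides).
I_min = (36.3×31.4³ − 30.90×26.00³)/12 = 4.839×10^4 mm⁴
I = 4.839×10^4 mm⁴ = 4.839×10^-8 m⁴
Effective length L_e = K·L = 2 × 7.05 = 14.10 m
P_cr = π²EI / L_e² = π² × 118×10⁹ × 4.839×10^-8 / 14.10² = 283.5 N
Factor of safety n = P_cr / P = 0.28348 / 0.215 = 1.32

n ≈ 1.32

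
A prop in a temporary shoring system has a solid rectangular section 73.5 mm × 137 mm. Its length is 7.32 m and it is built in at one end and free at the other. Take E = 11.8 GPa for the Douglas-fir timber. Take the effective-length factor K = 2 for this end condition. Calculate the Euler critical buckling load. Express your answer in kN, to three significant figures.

Buckling occurs about the weak axis: I_min = h·b³/12 with b = 73.5 mm (the shorter side).
I_min = 137×73.5³/12 = 4.533×10^6 mm⁴
I = 4.533×10^6 mm⁴ = 4.533×10^-6 m⁴
Effective length L_e = K·L = 2 × 7.32 = 14.64 m
P_cr = π²EI / L_e² = π² × 11.8×10⁹ × 4.533×10^-6 / 14.64² = 2.463×10^3 N

P_cr ≈ 2.46 kN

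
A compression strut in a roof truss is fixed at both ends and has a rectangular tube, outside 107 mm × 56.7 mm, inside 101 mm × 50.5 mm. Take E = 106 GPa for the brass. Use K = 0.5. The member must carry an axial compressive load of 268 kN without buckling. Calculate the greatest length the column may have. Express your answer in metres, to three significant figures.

Weak-axis I_min = (h_o·b_o³ − h_i·b_i³)/12 with b_o = 56.7, b_i = 50.50 mm (shorter outer/inner sides).
I_min = (107×56.7³ − 101.0×50.50³)/12 = 5.414×10^5 mm⁴
I = 5.414×10^-7 m⁴
At the buckling limit P_cr = P = 2.680×10^5 N
From P_cr = π²EI/(K·L)²:  L = (1/K)·√(π²EI/P_cr) = (1/0.5)·√(π²×1.06×10^11×5.414×10^-7/2.680×10^5)
L = 2.91 m

L_max ≈ 2.91 m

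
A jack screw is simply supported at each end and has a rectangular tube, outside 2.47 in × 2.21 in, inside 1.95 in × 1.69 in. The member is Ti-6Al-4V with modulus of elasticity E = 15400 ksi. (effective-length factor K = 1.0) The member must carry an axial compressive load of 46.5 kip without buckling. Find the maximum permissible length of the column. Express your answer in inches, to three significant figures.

L_max ≈ 68.5 in

Weak-axis I_min = (h_o·b_o³ − h_i·b_i³)/12 with b_o = 2.21, b_i = 1.690 in (shorter outer/inner sides).
I_min = (2.47×2.21³ − 1.950×1.690³)/12 = 1.437 in⁴
At the buckling limit P_cr = P = 4.650×10^4 lb
From P_cr = π²EI/(K·L)²:  L = (1/K)·√(π²EI/P_cr) = (1/1)·√(π²×1.54×10^7×1.437/4.650×10^4)
L = 68.5 in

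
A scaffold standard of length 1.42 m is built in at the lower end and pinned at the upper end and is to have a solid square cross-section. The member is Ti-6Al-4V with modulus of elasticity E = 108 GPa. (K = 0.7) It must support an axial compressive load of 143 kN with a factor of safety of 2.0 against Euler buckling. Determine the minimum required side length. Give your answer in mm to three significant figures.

a ≈ 42.2 mm

Required P_cr = n·P = 2.0 × 143 = 286.0 kN
L_e = K·L = 0.7 × 1.42 = 0.9940 m
Required I = P_cr·L_e²/(π²E) = 2.860×10^5 × 0.9940² / (π² × 1.08×10^11) = 2.651×10^-7 m⁴
I_req = 2.651×10^5 mm⁴
Solid square: I = a⁴/12  ⇒  a = (12I)^(1/4) = (12×2.651×10^5)^(1/4) = 42.2 mm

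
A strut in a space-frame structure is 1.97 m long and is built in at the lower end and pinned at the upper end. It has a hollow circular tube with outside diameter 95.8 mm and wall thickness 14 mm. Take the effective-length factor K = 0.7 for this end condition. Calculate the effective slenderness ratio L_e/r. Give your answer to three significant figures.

Inner diameter d_i = 95.8 − 2×14 = 67.80 mm
I = π(d_o⁴ − d_i⁴)/64 = π(95.8⁴ − 67.80⁴)/64 = 3.097×10^6 mm⁴
A = 3.598×10^3 mm²;  r_min = √(I/A) = √(3.097×10^6/3.598×10^3) = 29.34 mm
L_e = K·L = 0.7 × 1.97 m = 1.379 m = 1379.0 mm
λ = L_e / r_min = 1379.0 / 29.34 = 47.0

λ ≈ 47.0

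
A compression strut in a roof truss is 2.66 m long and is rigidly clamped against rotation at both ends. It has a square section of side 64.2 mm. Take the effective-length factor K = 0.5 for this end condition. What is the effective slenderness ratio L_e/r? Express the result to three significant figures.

λ ≈ 71.8

For a square r = a/√12 = 64.2/√12 = 18.53 mm
L_e = K·L = 0.5 × 2.66 m = 1.330 m = 1330.0 mm
λ = L_e / r_min = 1330.0 / 18.53 = 71.8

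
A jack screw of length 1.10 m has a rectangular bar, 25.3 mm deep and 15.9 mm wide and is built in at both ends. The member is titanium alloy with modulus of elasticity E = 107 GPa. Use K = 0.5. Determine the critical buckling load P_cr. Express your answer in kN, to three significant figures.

Buckling occurs about the weak axis: I_min = h·b³/12 with b = 15.9 mm (the shorter side).
I_min = 25.3×15.9³/12 = 8.475×10^3 mm⁴
I = 8.475×10^3 mm⁴ = 8.475×10^-9 m⁴
Effective length L_e = K·L = 0.5 × 1.10 = 0.5500 m
P_cr = π²EI / L_e² = π² × 107×10⁹ × 8.475×10^-9 / 0.5500² = 2.959×10^4 N

P_cr ≈ 29.6 kN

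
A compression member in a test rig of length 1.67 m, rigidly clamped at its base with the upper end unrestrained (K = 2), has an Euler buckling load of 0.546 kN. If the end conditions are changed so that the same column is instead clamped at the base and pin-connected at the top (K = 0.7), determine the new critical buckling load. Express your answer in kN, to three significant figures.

P_cr ∝ 1/K², so P_cr,new = P_cr,old × (K_old/K_new)² = 0.546 × (2/0.7)²
= 0.546 × 8.163 = 4.46 kN

P_cr ≈ 4.46 kN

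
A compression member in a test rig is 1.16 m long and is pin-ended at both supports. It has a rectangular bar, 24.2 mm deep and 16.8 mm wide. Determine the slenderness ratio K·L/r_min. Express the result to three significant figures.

For a rectangle r_min = b/√12 = 16.8/√12 = 4.850 mm
L_e = K·L = 1 × 1.16 m = 1.160 m = 1160.0 mm
λ = L_e / r_min = 1160.0 / 4.850 = 239

λ ≈ 239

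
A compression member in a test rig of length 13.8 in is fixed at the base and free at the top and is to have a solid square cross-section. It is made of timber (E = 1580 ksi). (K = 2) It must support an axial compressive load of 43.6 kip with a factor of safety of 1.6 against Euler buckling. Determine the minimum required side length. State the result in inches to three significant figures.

a ≈ 2.53 in

Required P_cr = n·P = 1.6 × 43.6 = 69.76 kip
L_e = K·L = 2 × 13.8 = 27.60 in
Required I = P_cr·L_e²/(π²E) = 6.976×10^4 × 27.60² / (π² × 1.58×10^6) = 3.408 in⁴
Solid square: I = a⁴/12  ⇒  a = (12I)^(1/4) = (12×3.408)^(1/4) = 2.53 in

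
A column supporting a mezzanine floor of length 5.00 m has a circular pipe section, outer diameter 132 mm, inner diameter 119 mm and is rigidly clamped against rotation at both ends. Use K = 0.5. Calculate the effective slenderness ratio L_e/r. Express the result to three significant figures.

λ ≈ 56.3

d_o = 132 mm, d_i = 119 mm
I = π(d_o⁴ − d_i⁴)/64 = π(132⁴ − 119.0⁴)/64 = 5.059×10^6 mm⁴
A = 2.563×10^3 mm²;  r_min = √(I/A) = √(5.059×10^6/2.563×10^3) = 44.43 mm
L_e = K·L = 0.5 × 5.00 m = 2.500 m = 2500.0 mm
λ = L_e / r_min = 2500.0 / 44.43 = 56.3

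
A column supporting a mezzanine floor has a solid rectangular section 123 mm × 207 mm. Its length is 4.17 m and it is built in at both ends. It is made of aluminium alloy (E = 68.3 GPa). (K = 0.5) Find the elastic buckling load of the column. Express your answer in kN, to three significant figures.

P_cr ≈ 4980 kN

Buckling occurs about the weak axis: I_min = h·b³/12 with b = 123 mm (the shorter side).
I_min = 207×123³/12 = 3.210×10^7 mm⁴
I = 3.210×10^7 mm⁴ = 3.210×10^-5 m⁴
Effective length L_e = K·L = 0.5 × 4.17 = 2.085 m
P_cr = π²EI / L_e² = π² × 68.3×10⁹ × 3.210×10^-5 / 2.085² = 4.978×10^6 N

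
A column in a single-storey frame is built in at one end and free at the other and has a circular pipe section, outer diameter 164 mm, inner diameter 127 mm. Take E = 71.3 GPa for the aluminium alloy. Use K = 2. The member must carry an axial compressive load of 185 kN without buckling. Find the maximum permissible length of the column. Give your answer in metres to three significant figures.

L_max ≈ 4.65 m

d_o = 164 mm, d_i = 127 mm
I = π(d_o⁴ − d_i⁴)/64 = π(164⁴ − 127.0⁴)/64 = 2.274×10^7 mm⁴
I = 2.274×10^-5 m⁴
At the buckling limit P_cr = P = 1.850×10^5 N
From P_cr = π²EI/(K·L)²:  L = (1/K)·√(π²EI/P_cr) = (1/2)·√(π²×7.13×10^10×2.274×10^-5/1.850×10^5)
L = 4.65 m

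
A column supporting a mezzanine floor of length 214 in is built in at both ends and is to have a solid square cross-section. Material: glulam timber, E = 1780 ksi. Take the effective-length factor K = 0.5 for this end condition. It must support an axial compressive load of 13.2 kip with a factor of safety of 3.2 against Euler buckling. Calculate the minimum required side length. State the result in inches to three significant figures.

a ≈ 4.26 in

Required P_cr = n·P = 3.2 × 13.2 = 42.24 kip
L_e = K·L = 0.5 × 214 = 107.0 in
Required I = P_cr·L_e²/(π²E) = 4.224×10^4 × 107.0² / (π² × 1.78×10^6) = 27.53 in⁴
Solid square: I = a⁴/12  ⇒  a = (12I)^(1/4) = (12×27.53)^(1/4) = 4.26 in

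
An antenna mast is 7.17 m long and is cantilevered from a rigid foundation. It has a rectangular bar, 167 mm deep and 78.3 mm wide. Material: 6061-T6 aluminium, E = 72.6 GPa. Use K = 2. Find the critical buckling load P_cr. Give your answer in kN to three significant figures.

Buckling occurs about the weak axis: I_min = h·b³/12 with b = 78.3 mm (the shorter side).
I_min = 167×78.3³/12 = 6.681×10^6 mm⁴
I = 6.681×10^6 mm⁴ = 6.681×10^-6 m⁴
Effective length L_e = K·L = 2 × 7.17 = 14.34 m
P_cr = π²EI / L_e² = π² × 72.6×10⁹ × 6.681×10^-6 / 14.34² = 2.328×10^4 N

P_cr ≈ 23.3 kN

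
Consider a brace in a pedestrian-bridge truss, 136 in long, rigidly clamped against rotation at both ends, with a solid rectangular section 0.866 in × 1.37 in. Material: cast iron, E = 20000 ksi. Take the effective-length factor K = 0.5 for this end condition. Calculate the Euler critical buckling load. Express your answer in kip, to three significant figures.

Buckling occurs about the weak axis: I_min = h·b³/12 with b = 0.866 in (the shorter side).
I_min = 1.37×0.866³/12 = 7.415×10^-2 in⁴
Effective length L_e = K·L = 0.5 × 136 = 68.00 in
P_cr = π²EI / L_e² = π² × 20000×10³ × 7.415×10^-2 / 68.00² = 3.165×10^3 lb

P_cr ≈ 3.17 kip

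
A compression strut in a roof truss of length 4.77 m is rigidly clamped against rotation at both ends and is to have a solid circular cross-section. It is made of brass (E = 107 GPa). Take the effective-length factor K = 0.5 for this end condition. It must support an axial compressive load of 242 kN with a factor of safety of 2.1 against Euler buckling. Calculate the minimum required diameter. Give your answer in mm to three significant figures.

d ≈ 86.4 mm

Required P_cr = n·P = 2.1 × 242 = 508.2 kN
L_e = K·L = 0.5 × 4.77 = 2.385 m
Required I = P_cr·L_e²/(π²E) = 5.082×10^5 × 2.385² / (π² × 1.07×10^11) = 2.737×10^-6 m⁴
I_req = 2.737×10^6 mm⁴
Solid circle: I = πd⁴/64  ⇒  d = (64I/π)^(1/4) = (64×2.737×10^6/π)^(1/4) = 86.4 mm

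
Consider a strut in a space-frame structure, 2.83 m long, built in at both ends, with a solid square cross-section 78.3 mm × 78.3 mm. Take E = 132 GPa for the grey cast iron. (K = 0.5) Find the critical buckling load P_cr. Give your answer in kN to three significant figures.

I = a⁴/12 = 78.3⁴/12 = 3.132×10^6 mm⁴
I = 3.132×10^6 mm⁴ = 3.132×10^-6 m⁴
Effective length L_e = K·L = 0.5 × 2.83 = 1.415 m
P_cr = π²EI / L_e² = π² × 132×10⁹ × 3.132×10^-6 / 1.415² = 2.038×10^6 N

P_cr ≈ 2040 kN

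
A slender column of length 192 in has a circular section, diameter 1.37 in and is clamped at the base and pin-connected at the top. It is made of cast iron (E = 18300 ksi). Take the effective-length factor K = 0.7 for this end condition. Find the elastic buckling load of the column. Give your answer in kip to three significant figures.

P_cr ≈ 1.73 kip

I = πd⁴/64 = π×1.37⁴/64 = 0.1729 in⁴
Effective length L_e = K·L = 0.7 × 192 = 134.4 in
P_cr = π²EI / L_e² = π² × 18300×10³ × 0.1729 / 134.4² = 1.729×10^3 lb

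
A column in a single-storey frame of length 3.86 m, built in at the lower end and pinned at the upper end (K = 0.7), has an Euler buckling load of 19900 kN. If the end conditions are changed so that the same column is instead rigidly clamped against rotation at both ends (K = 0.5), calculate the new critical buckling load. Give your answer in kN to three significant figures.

P_cr ∝ 1/K², so P_cr,new = P_cr,old × (K_old/K_new)² = 19900 × (0.7/0.5)²
= 19900 × 1.960 = 39000 kN

P_cr ≈ 39000 kN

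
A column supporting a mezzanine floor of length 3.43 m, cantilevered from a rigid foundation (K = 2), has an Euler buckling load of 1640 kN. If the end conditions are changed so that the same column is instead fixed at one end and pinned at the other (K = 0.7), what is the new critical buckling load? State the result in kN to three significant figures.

P_cr ≈ 13400 kN

P_cr ∝ 1/K², so P_cr,new = P_cr,old × (K_old/K_new)² = 1640 × (2/0.7)²
= 1640 × 8.163 = 13400 kN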